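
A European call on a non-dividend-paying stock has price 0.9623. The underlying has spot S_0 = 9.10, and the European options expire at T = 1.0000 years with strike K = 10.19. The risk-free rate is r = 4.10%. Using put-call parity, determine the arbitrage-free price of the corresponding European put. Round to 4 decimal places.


Put-call parity: C - P = S_0 * exp(-qT) - K * exp(-rT).
S_0 * exp(-qT) = 9.1000 * 1.00000000 = 9.10000000
K * exp(-rT) = 10.1900 * 0.95982913 = 9.78065883
P = C - S*exp(-qT) + K*exp(-rT)
P = 0.9623 - 9.10000000 + 9.78065883 = 1.6430

Answer: Put price = 1.6430


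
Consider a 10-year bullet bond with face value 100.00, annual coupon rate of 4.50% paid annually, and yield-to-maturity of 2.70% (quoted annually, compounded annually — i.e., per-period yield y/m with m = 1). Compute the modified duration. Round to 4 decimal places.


Coupon per period c = face * coupon_rate / m = 4.500000
Periods per year m = 1; per-period yield y/m = 0.027000
Number of cashflows N = 10
Cashflows (t years, CF_t, discount factor 1/(1+y/m)^(m*t), PV):
  t = 1.0000: CF_t = 4.500000, DF = 0.973710, PV = 4.381694
  t = 2.0000: CF_t = 4.500000, DF = 0.948111, PV = 4.266499
  t = 3.0000: CF_t = 4.500000, DF = 0.923185, PV = 4.154332
  t = 4.0000: CF_t = 4.500000, DF = 0.898914, PV = 4.045114
  t = 5.0000: CF_t = 4.500000, DF = 0.875282, PV = 3.938767
  t = 6.0000: CF_t = 4.500000, DF = 0.852270, PV = 3.835216
  t = 7.0000: CF_t = 4.500000, DF = 0.829864, PV = 3.734388
  t = 8.0000: CF_t = 4.500000, DF = 0.808047, PV = 3.636210
  t = 9.0000: CF_t = 4.500000, DF = 0.786803, PV = 3.540614
  t = 10.0000: CF_t = 104.500000, DF = 0.766118, PV = 80.059312
Price P = sum_t PV_t = 115.592145
First compute Macaulay numerator sum_t t * PV_t:
  t * PV_t at t = 1.0000: 4.381694
  t * PV_t at t = 2.0000: 8.532998
  t * PV_t at t = 3.0000: 12.462995
  t * PV_t at t = 4.0000: 16.180455
  t * PV_t at t = 5.0000: 19.693835
  t * PV_t at t = 6.0000: 23.011297
  t * PV_t at t = 7.0000: 26.140714
  t * PV_t at t = 8.0000: 29.089681
  t * PV_t at t = 9.0000: 31.865522
  t * PV_t at t = 10.0000: 800.593122
Macaulay duration D = 971.952313 / 115.592145 = 8.408463
Modified duration = D / (1 + y/m) = 8.408463 / (1 + 0.027000) = 8.187403

Answer: Modified duration = 8.1874


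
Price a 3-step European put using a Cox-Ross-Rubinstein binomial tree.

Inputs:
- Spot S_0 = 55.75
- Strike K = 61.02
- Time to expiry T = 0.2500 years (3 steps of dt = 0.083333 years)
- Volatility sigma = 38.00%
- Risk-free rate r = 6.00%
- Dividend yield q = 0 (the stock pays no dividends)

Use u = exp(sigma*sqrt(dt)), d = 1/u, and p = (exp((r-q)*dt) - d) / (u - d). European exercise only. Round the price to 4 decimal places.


Answer: Price = V(0,0) = 6.7694

Derivation:
dt = T/N = 0.083333
u = exp(sigma*sqrt(dt)) = 1.115939; d = 1/u = 0.896106
p = (exp((r-q)*dt) - d) / (u - d) = 0.495405
Discount per step: exp(-r*dt) = 0.995012
Stock lattice S(k, i) with i counting down-moves:
  k=0: S(0,0) = 55.7500
  k=1: S(1,0) = 62.2136; S(1,1) = 49.9579
  k=2: S(2,0) = 69.4266; S(2,1) = 55.7500; S(2,2) = 44.7676
  k=3: S(3,0) = 77.4759; S(3,1) = 62.2136; S(3,2) = 49.9579; S(3,3) = 40.1165
Terminal payoffs V(N, i) = max(K - S_T, 0):
  V(3,0) = 0.000000; V(3,1) = 0.000000; V(3,2) = 11.062090; V(3,3) = 20.903499
Backward induction: V(k, i) = exp(-r*dt) * [p * V(k+1, i) + (1-p) * V(k+1, i+1)].
  V(2,0) = exp(-r*dt) * [p*0.000000 + (1-p)*0.000000] = 0.000000
  V(2,1) = exp(-r*dt) * [p*0.000000 + (1-p)*11.062090] = 5.554038
  V(2,2) = exp(-r*dt) * [p*11.062090 + (1-p)*20.903499] = 15.948077
  V(1,0) = exp(-r*dt) * [p*0.000000 + (1-p)*5.554038] = 2.788563
  V(1,1) = exp(-r*dt) * [p*5.554038 + (1-p)*15.948077] = 10.744961
  V(0,0) = exp(-r*dt) * [p*2.788563 + (1-p)*10.744961] = 6.769392


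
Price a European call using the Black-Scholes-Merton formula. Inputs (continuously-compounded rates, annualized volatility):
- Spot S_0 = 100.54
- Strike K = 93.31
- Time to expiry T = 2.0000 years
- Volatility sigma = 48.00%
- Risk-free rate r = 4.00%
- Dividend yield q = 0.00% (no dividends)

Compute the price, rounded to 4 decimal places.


d1 = (ln(S/K) + (r - q + 0.5*sigma^2) * T) / (sigma * sqrt(T)) = 0.56720036
d2 = d1 - sigma * sqrt(T) = -0.11162215
exp(-rT) = 0.92311635; exp(-qT) = 1.00000000
C = S_0 * exp(-qT) * N(d1) - K * exp(-rT) * N(d2)
N(d1) = 0.71471097; N(d2) = 0.45556151
C = 100.5400 * 1.00000000 * 0.71471097 - 93.3100 * 0.92311635 * 0.45556151 = 32.6168

Answer: Price = 32.6168


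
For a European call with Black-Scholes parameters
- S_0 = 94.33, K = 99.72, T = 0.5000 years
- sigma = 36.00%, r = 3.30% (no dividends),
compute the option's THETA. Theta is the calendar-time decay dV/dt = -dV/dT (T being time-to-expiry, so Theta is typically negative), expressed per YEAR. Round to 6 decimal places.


d1 = -0.0261903945; d2 = -0.2807488357
phi(d1) = 0.3988054793; exp(-qT) = 1.0000000000; exp(-rT) = 0.9836353794
Theta = -S*exp(-qT)*phi(d1)*sigma/(2*sqrt(T)) - r*K*exp(-rT)*N(d2) + q*S*exp(-qT)*N(d1)
N(d1) = 0.4895527387; N(d2) = 0.3894515245; sqrt(T) = 0.7071067812
Term 1 = -94.3300 * 1.0000000000 * 0.3988054793 * 0.3600 / (2 * 0.7071067812) = -9.5763156786
Term 2 = -0.0330 * 99.7200 * 0.9836353794 * 0.3894515245 = -1.2606187401
Term 3 = 0 (no dividend yield, q = 0)
Theta = -9.5763156786 + (-1.2606187401) + (0.0000000000) = -10.836934

Answer: Theta = -10.836934


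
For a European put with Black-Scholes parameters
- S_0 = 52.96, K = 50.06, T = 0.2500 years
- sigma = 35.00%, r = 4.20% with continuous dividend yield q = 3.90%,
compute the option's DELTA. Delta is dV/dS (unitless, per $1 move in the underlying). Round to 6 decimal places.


d1 = 0.4135835750; d2 = 0.2385835750
phi(d1) = 0.3662408068; exp(-qT) = 0.9902973771; exp(-rT) = 0.9895549326
N(-d1) = 0.3395895521
Delta = -exp(-qT) * N(-d1) = -0.9902973771 * 0.3395895521 = -0.336295

Answer: Delta = -0.336295


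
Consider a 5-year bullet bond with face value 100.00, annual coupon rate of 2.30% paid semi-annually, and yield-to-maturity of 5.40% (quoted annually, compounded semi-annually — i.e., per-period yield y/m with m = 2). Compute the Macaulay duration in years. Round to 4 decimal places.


Answer: Macaulay duration = 4.7285 years

Derivation:
Coupon per period c = face * coupon_rate / m = 1.150000
Periods per year m = 2; per-period yield y/m = 0.027000
Number of cashflows N = 10
Cashflows (t years, CF_t, discount factor 1/(1+y/m)^(m*t), PV):
  t = 0.5000: CF_t = 1.150000, DF = 0.973710, PV = 1.119766
  t = 1.0000: CF_t = 1.150000, DF = 0.948111, PV = 1.090327
  t = 1.5000: CF_t = 1.150000, DF = 0.923185, PV = 1.061663
  t = 2.0000: CF_t = 1.150000, DF = 0.898914, PV = 1.033751
  t = 2.5000: CF_t = 1.150000, DF = 0.875282, PV = 1.006574
  t = 3.0000: CF_t = 1.150000, DF = 0.852270, PV = 0.980111
  t = 3.5000: CF_t = 1.150000, DF = 0.829864, PV = 0.954344
  t = 4.0000: CF_t = 1.150000, DF = 0.808047, PV = 0.929254
  t = 4.5000: CF_t = 1.150000, DF = 0.786803, PV = 0.904823
  t = 5.0000: CF_t = 101.150000, DF = 0.766118, PV = 77.492817
Price P = sum_t PV_t = 86.573430
Macaulay numerator sum_t t * PV_t:
  t * PV_t at t = 0.5000: 0.559883
  t * PV_t at t = 1.0000: 1.090327
  t * PV_t at t = 1.5000: 1.592494
  t * PV_t at t = 2.0000: 2.067503
  t * PV_t at t = 2.5000: 2.516435
  t * PV_t at t = 3.0000: 2.940332
  t * PV_t at t = 3.5000: 3.340202
  t * PV_t at t = 4.0000: 3.717015
  t * PV_t at t = 4.5000: 4.071706
  t * PV_t at t = 5.0000: 387.464087
Macaulay duration D = (sum_t t * PV_t) / P = 409.359984 / 86.573430 = 4.728471


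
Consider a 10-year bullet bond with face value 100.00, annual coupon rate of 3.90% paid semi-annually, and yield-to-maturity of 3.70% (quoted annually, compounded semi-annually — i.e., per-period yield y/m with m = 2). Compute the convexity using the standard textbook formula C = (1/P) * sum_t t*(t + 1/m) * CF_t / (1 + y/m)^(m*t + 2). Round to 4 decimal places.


Coupon per period c = face * coupon_rate / m = 1.950000
Periods per year m = 2; per-period yield y/m = 0.018500
Number of cashflows N = 20
Cashflows (t years, CF_t, discount factor 1/(1+y/m)^(m*t), PV):
  t = 0.5000: CF_t = 1.950000, DF = 0.981836, PV = 1.914580
  t = 1.0000: CF_t = 1.950000, DF = 0.964002, PV = 1.879804
  t = 1.5000: CF_t = 1.950000, DF = 0.946492, PV = 1.845659
  t = 2.0000: CF_t = 1.950000, DF = 0.929300, PV = 1.812135
  t = 2.5000: CF_t = 1.950000, DF = 0.912420, PV = 1.779219
  t = 3.0000: CF_t = 1.950000, DF = 0.895847, PV = 1.746901
  t = 3.5000: CF_t = 1.950000, DF = 0.879575, PV = 1.715171
  t = 4.0000: CF_t = 1.950000, DF = 0.863598, PV = 1.684017
  t = 4.5000: CF_t = 1.950000, DF = 0.847912, PV = 1.653428
  t = 5.0000: CF_t = 1.950000, DF = 0.832510, PV = 1.623395
  t = 5.5000: CF_t = 1.950000, DF = 0.817389, PV = 1.593908
  t = 6.0000: CF_t = 1.950000, DF = 0.802542, PV = 1.564956
  t = 6.5000: CF_t = 1.950000, DF = 0.787964, PV = 1.536530
  t = 7.0000: CF_t = 1.950000, DF = 0.773652, PV = 1.508621
  t = 7.5000: CF_t = 1.950000, DF = 0.759599, PV = 1.481218
  t = 8.0000: CF_t = 1.950000, DF = 0.745802, PV = 1.454314
  t = 8.5000: CF_t = 1.950000, DF = 0.732255, PV = 1.427898
  t = 9.0000: CF_t = 1.950000, DF = 0.718954, PV = 1.401961
  t = 9.5000: CF_t = 1.950000, DF = 0.705895, PV = 1.376496
  t = 10.0000: CF_t = 101.950000, DF = 0.693074, PV = 70.658850
Price P = sum_t PV_t = 101.659062
Convexity numerator sum_t t*(t + 1/m) * CF_t / (1+y/m)^(m*t + 2):
  t = 0.5000: term = 0.922830
  t = 1.0000: term = 2.718202
  t = 1.5000: term = 5.337657
  t = 2.0000: term = 8.734507
  t = 2.5000: term = 12.863781
  t = 3.0000: term = 17.682173
  t = 3.5000: term = 23.147993
  t = 4.0000: term = 29.221115
  t = 4.5000: term = 35.862930
  t = 5.0000: term = 43.036298
  t = 5.5000: term = 50.705506
  t = 6.0000: term = 58.836218
  t = 6.5000: term = 67.395439
  t = 7.0000: term = 76.351466
  t = 7.5000: term = 85.673852
  t = 8.0000: term = 95.333365
  t = 8.5000: term = 105.301950
  t = 9.0000: term = 115.552690
  t = 9.5000: term = 126.059772
  t = 10.0000: term = 7152.103585
Convexity = (1/P) * sum = 8112.841330 / 101.659062 = 79.804409

Answer: Convexity = 79.8044


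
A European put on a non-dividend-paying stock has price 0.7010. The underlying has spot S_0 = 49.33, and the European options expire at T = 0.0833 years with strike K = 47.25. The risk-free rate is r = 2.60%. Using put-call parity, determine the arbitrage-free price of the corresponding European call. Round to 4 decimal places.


Answer: Call price = 2.8832

Derivation:
Put-call parity: C - P = S_0 * exp(-qT) - K * exp(-rT).
S_0 * exp(-qT) = 49.3300 * 1.00000000 = 49.33000000
K * exp(-rT) = 47.2500 * 0.99783654 = 47.14777669
C = P + S*exp(-qT) - K*exp(-rT)
C = 0.7010 + 49.33000000 - 47.14777669 = 2.8832


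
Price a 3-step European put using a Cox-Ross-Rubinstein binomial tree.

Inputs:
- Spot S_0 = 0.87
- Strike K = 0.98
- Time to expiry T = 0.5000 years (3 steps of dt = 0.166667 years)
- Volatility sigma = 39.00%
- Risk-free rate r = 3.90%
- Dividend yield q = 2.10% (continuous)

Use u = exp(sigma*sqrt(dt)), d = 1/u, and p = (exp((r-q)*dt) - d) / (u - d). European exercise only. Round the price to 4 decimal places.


Answer: Price = V(0,0) = 0.1569

Derivation:
dt = T/N = 0.166667
u = exp(sigma*sqrt(dt)) = 1.172592; d = 1/u = 0.852811
p = (exp((r-q)*dt) - d) / (u - d) = 0.469675
Discount per step: exp(-r*dt) = 0.993521
Stock lattice S(k, i) with i counting down-moves:
  k=0: S(0,0) = 0.8700
  k=1: S(1,0) = 1.0202; S(1,1) = 0.7419
  k=2: S(2,0) = 1.1962; S(2,1) = 0.8700; S(2,2) = 0.6327
  k=3: S(3,0) = 1.4027; S(3,1) = 1.0202; S(3,2) = 0.7419; S(3,3) = 0.5396
Terminal payoffs V(N, i) = max(K - S_T, 0):
  V(3,0) = 0.000000; V(3,1) = 0.000000; V(3,2) = 0.238054; V(3,3) = 0.440392
Backward induction: V(k, i) = exp(-r*dt) * [p * V(k+1, i) + (1-p) * V(k+1, i+1)].
  V(2,0) = exp(-r*dt) * [p*0.000000 + (1-p)*0.000000] = 0.000000
  V(2,1) = exp(-r*dt) * [p*0.000000 + (1-p)*0.238054] = 0.125428
  V(2,2) = exp(-r*dt) * [p*0.238054 + (1-p)*0.440392] = 0.343121
  V(1,0) = exp(-r*dt) * [p*0.000000 + (1-p)*0.125428] = 0.066087
  V(1,1) = exp(-r*dt) * [p*0.125428 + (1-p)*0.343121] = 0.239316
  V(0,0) = exp(-r*dt) * [p*0.066087 + (1-p)*0.239316] = 0.156931


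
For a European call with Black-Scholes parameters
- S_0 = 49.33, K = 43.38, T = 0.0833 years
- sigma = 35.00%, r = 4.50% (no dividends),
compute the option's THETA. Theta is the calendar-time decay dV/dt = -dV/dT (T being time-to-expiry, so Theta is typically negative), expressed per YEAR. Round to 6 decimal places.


d1 = 1.3600262869; d2 = 1.2590101991
phi(d1) = 0.1582191338; exp(-qT) = 1.0000000000; exp(-rT) = 0.9962585169
Theta = -S*exp(-qT)*phi(d1)*sigma/(2*sqrt(T)) - r*K*exp(-rT)*N(d2) + q*S*exp(-qT)*N(d1)
N(d1) = 0.9130891972; N(d2) = 0.8959866760; sqrt(T) = 0.2886173938
Term 1 = -49.3300 * 1.0000000000 * 0.1582191338 * 0.3500 / (2 * 0.2886173938) = -4.7324459878
Term 2 = -0.0450 * 43.3800 * 0.9962585169 * 0.8959866760 = -1.7425115283
Term 3 = 0 (no dividend yield, q = 0)
Theta = -4.7324459878 + (-1.7425115283) + (0.0000000000) = -6.474958

Answer: Theta = -6.474958


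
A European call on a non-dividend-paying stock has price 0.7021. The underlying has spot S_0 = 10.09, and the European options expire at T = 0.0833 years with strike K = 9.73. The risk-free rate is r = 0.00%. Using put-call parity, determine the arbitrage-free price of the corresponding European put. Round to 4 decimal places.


Answer: Put price = 0.3421

Derivation:
Put-call parity: C - P = S_0 * exp(-qT) - K * exp(-rT).
S_0 * exp(-qT) = 10.0900 * 1.00000000 = 10.09000000
K * exp(-rT) = 9.7300 * 1.00000000 = 9.73000000
P = C - S*exp(-qT) + K*exp(-rT)
P = 0.7021 - 10.09000000 + 9.73000000 = 0.3421


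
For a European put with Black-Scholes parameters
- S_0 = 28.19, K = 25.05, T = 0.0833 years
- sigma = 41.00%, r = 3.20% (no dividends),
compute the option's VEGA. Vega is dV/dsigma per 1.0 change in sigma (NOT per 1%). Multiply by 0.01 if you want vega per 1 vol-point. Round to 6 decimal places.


Answer: Vega = 1.812187

Derivation:
d1 = 1.0796675540; d2 = 0.9613344225
phi(d1) = 0.2227334427; exp(-qT) = 1.0000000000; exp(-rT) = 0.9973379496
Vega = S * exp(-qT) * phi(d1) * sqrt(T) = 28.1900 * 1.0000000000 * 0.2227334427 * 0.2886173938 = 1.812187


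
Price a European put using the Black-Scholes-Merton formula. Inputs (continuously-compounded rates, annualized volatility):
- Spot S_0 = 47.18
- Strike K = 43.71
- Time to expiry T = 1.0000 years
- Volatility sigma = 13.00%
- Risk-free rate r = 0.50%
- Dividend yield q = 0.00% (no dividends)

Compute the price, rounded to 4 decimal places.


d1 = (ln(S/K) + (r - q + 0.5*sigma^2) * T) / (sigma * sqrt(T)) = 0.69110127
d2 = d1 - sigma * sqrt(T) = 0.56110127
exp(-rT) = 0.99501248; exp(-qT) = 1.00000000
P = K * exp(-rT) * N(-d2) - S_0 * exp(-qT) * N(-d1)
N(-d1) = 0.24475095; N(-d2) = 0.28736425
P = 43.7100 * 0.99501248 * 0.28736425 - 47.1800 * 1.00000000 * 0.24475095 = 0.9507

Answer: Price = 0.9507


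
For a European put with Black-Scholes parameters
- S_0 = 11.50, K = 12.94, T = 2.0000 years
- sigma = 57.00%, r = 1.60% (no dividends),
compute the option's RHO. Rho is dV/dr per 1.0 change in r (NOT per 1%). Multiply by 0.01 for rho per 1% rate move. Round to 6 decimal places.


Answer: Rho = -17.416929

Derivation:
d1 = 0.2963940372; d2 = -0.5097076934
phi(d1) = 0.3817981375; exp(-qT) = 1.0000000000; exp(-rT) = 0.9685065821
N(-d2) = 0.6948718688
Rho = -K*T*exp(-rT)*N(-d2) = -12.9400 * 2.0000 * 0.9685065821 * 0.6948718688 = -17.416929


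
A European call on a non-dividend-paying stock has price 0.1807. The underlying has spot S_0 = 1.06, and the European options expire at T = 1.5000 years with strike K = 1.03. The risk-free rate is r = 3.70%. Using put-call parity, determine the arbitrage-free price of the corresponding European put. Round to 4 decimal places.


Answer: Put price = 0.0951

Derivation:
Put-call parity: C - P = S_0 * exp(-qT) - K * exp(-rT).
S_0 * exp(-qT) = 1.0600 * 1.00000000 = 1.06000000
K * exp(-rT) = 1.0300 * 0.94601202 = 0.97439238
P = C - S*exp(-qT) + K*exp(-rT)
P = 0.1807 - 1.06000000 + 0.97439238 = 0.0951


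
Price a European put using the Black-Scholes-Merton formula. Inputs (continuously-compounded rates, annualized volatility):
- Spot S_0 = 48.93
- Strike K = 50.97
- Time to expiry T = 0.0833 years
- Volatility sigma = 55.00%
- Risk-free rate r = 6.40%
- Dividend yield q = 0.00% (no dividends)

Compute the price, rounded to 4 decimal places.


d1 = (ln(S/K) + (r - q + 0.5*sigma^2) * T) / (sigma * sqrt(T)) = -0.14436347
d2 = d1 - sigma * sqrt(T) = -0.30310303
exp(-rT) = 0.99468299; exp(-qT) = 1.00000000
P = K * exp(-rT) * N(-d2) - S_0 * exp(-qT) * N(-d1)
N(-d1) = 0.55739327; N(-d2) = 0.61909433
P = 50.9700 * 0.99468299 * 0.61909433 - 48.9300 * 1.00000000 * 0.55739327 = 4.1142

Answer: Price = 4.1142


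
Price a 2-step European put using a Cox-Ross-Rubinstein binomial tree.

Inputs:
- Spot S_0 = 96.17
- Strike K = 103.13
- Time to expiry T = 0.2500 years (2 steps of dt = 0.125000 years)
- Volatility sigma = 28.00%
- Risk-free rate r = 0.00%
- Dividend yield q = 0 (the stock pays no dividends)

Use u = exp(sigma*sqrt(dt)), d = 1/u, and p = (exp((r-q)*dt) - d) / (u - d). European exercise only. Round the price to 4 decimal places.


dt = T/N = 0.125000
u = exp(sigma*sqrt(dt)) = 1.104061; d = 1/u = 0.905747
p = (exp((r-q)*dt) - d) / (u - d) = 0.475271
Discount per step: exp(-r*dt) = 1.000000
Stock lattice S(k, i) with i counting down-moves:
  k=0: S(0,0) = 96.1700
  k=1: S(1,0) = 106.1775; S(1,1) = 87.1057
  k=2: S(2,0) = 117.2264; S(2,1) = 96.1700; S(2,2) = 78.8958
Terminal payoffs V(N, i) = max(K - S_T, 0):
  V(2,0) = 0.000000; V(2,1) = 6.960000; V(2,2) = 24.234234
Backward induction: V(k, i) = exp(-r*dt) * [p * V(k+1, i) + (1-p) * V(k+1, i+1)].
  V(1,0) = exp(-r*dt) * [p*0.000000 + (1-p)*6.960000] = 3.652111
  V(1,1) = exp(-r*dt) * [p*6.960000 + (1-p)*24.234234] = 16.024284
  V(0,0) = exp(-r*dt) * [p*3.652111 + (1-p)*16.024284] = 10.144143

Answer: Price = V(0,0) = 10.1441


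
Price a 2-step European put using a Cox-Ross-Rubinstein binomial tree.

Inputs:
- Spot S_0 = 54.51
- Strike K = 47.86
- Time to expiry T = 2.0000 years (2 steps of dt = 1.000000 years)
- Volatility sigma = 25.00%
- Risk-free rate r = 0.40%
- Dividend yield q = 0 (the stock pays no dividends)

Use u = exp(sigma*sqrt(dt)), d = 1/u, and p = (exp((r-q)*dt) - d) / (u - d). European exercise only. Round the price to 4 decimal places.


dt = T/N = 1.000000
u = exp(sigma*sqrt(dt)) = 1.284025; d = 1/u = 0.778801
p = (exp((r-q)*dt) - d) / (u - d) = 0.445757
Discount per step: exp(-r*dt) = 0.996008
Stock lattice S(k, i) with i counting down-moves:
  k=0: S(0,0) = 54.5100
  k=1: S(1,0) = 69.9922; S(1,1) = 42.4524
  k=2: S(2,0) = 89.8718; S(2,1) = 54.5100; S(2,2) = 33.0620
Terminal payoffs V(N, i) = max(K - S_T, 0):
  V(2,0) = 0.000000; V(2,1) = 0.000000; V(2,2) = 14.798014
Backward induction: V(k, i) = exp(-r*dt) * [p * V(k+1, i) + (1-p) * V(k+1, i+1)].
  V(1,0) = exp(-r*dt) * [p*0.000000 + (1-p)*0.000000] = 0.000000
  V(1,1) = exp(-r*dt) * [p*0.000000 + (1-p)*14.798014] = 8.168960
  V(0,0) = exp(-r*dt) * [p*0.000000 + (1-p)*8.168960] = 4.509518

Answer: Price = V(0,0) = 4.5095


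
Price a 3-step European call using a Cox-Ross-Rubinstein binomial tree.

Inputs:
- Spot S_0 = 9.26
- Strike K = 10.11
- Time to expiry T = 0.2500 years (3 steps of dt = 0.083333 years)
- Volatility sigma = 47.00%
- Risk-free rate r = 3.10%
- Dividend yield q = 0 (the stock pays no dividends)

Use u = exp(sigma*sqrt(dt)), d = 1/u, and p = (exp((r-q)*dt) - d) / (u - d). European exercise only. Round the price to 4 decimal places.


Answer: Price = V(0,0) = 0.5809

Derivation:
dt = T/N = 0.083333
u = exp(sigma*sqrt(dt)) = 1.145312; d = 1/u = 0.873124
p = (exp((r-q)*dt) - d) / (u - d) = 0.475636
Discount per step: exp(-r*dt) = 0.997420
Stock lattice S(k, i) with i counting down-moves:
  k=0: S(0,0) = 9.2600
  k=1: S(1,0) = 10.6056; S(1,1) = 8.0851
  k=2: S(2,0) = 12.1467; S(2,1) = 9.2600; S(2,2) = 7.0593
  k=3: S(3,0) = 13.9118; S(3,1) = 10.6056; S(3,2) = 8.0851; S(3,3) = 6.1637
Terminal payoffs V(N, i) = max(S_T - K, 0):
  V(3,0) = 3.801780; V(3,1) = 0.495591; V(3,2) = 0.000000; V(3,3) = 0.000000
Backward induction: V(k, i) = exp(-r*dt) * [p * V(k+1, i) + (1-p) * V(k+1, i+1)].
  V(2,0) = exp(-r*dt) * [p*3.801780 + (1-p)*0.495591] = 2.062798
  V(2,1) = exp(-r*dt) * [p*0.495591 + (1-p)*0.000000] = 0.235113
  V(2,2) = exp(-r*dt) * [p*0.000000 + (1-p)*0.000000] = 0.000000
  V(1,0) = exp(-r*dt) * [p*2.062798 + (1-p)*0.235113] = 1.101576
  V(1,1) = exp(-r*dt) * [p*0.235113 + (1-p)*0.000000] = 0.111540
  V(0,0) = exp(-r*dt) * [p*1.101576 + (1-p)*0.111540] = 0.580934


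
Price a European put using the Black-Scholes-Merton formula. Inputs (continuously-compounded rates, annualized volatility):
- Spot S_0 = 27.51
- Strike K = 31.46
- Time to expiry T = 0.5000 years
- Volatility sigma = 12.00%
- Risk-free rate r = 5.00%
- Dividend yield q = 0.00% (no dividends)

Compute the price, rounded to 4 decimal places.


Answer: Price = 3.2887

Derivation:
d1 = (ln(S/K) + (r - q + 0.5*sigma^2) * T) / (sigma * sqrt(T)) = -1.24412283
d2 = d1 - sigma * sqrt(T) = -1.32897564
exp(-rT) = 0.97530991; exp(-qT) = 1.00000000
P = K * exp(-rT) * N(-d2) - S_0 * exp(-qT) * N(-d1)
N(-d1) = 0.89327282; N(-d2) = 0.90807200
P = 31.4600 * 0.97530991 * 0.90807200 - 27.5100 * 1.00000000 * 0.89327282 = 3.2887


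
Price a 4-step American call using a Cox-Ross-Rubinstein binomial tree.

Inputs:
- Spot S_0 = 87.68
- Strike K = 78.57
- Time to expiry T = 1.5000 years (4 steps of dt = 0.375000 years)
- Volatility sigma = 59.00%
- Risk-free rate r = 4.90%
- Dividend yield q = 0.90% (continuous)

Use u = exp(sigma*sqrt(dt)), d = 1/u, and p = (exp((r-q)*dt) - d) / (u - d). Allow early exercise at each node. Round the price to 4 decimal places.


dt = T/N = 0.375000
u = exp(sigma*sqrt(dt)) = 1.435194; d = 1/u = 0.696770
p = (exp((r-q)*dt) - d) / (u - d) = 0.431112
Discount per step: exp(-r*dt) = 0.981793
Stock lattice S(k, i) with i counting down-moves:
  k=0: S(0,0) = 87.6800
  k=1: S(1,0) = 125.8378; S(1,1) = 61.0928
  k=2: S(2,0) = 180.6016; S(2,1) = 87.6800; S(2,2) = 42.5676
  k=3: S(3,0) = 259.1982; S(3,1) = 125.8378; S(3,2) = 61.0928; S(3,3) = 29.6599
  k=4: S(4,0) = 371.9996; S(4,1) = 180.6016; S(4,2) = 87.6800; S(4,3) = 42.5676; S(4,4) = 20.6661
Terminal payoffs V(N, i) = max(S_T - K, 0):
  V(4,0) = 293.429597; V(4,1) = 102.031563; V(4,2) = 9.110000; V(4,3) = 0.000000; V(4,4) = 0.000000
Backward induction: V(k, i) = exp(-r*dt) * [p * V(k+1, i) + (1-p) * V(k+1, i+1)]; then take max(V_cont, immediate exercise) for American.
  V(3,0) = exp(-r*dt) * [p*293.429597 + (1-p)*102.031563] = 181.185425; exercise = 180.628204; V(3,0) = max -> 181.185425
  V(3,1) = exp(-r*dt) * [p*102.031563 + (1-p)*9.110000] = 48.274327; exercise = 47.267773; V(3,1) = max -> 48.274327
  V(3,2) = exp(-r*dt) * [p*9.110000 + (1-p)*0.000000] = 3.855920; exercise = 0.000000; V(3,2) = max -> 3.855920
  V(3,3) = exp(-r*dt) * [p*0.000000 + (1-p)*0.000000] = 0.000000; exercise = 0.000000; V(3,3) = max -> 0.000000
  V(2,0) = exp(-r*dt) * [p*181.185425 + (1-p)*48.274327] = 103.651643; exercise = 102.031563; V(2,0) = max -> 103.651643
  V(2,1) = exp(-r*dt) * [p*48.274327 + (1-p)*3.855920] = 22.586351; exercise = 9.110000; V(2,1) = max -> 22.586351
  V(2,2) = exp(-r*dt) * [p*3.855920 + (1-p)*0.000000] = 1.632065; exercise = 0.000000; V(2,2) = max -> 1.632065
  V(1,0) = exp(-r*dt) * [p*103.651643 + (1-p)*22.586351] = 56.486998; exercise = 47.267773; V(1,0) = max -> 56.486998
  V(1,1) = exp(-r*dt) * [p*22.586351 + (1-p)*1.632065] = 10.471509; exercise = 0.000000; V(1,1) = max -> 10.471509
  V(0,0) = exp(-r*dt) * [p*56.486998 + (1-p)*10.471509] = 29.757474; exercise = 9.110000; V(0,0) = max -> 29.757474

Answer: Price = V(0,0) = 29.7575


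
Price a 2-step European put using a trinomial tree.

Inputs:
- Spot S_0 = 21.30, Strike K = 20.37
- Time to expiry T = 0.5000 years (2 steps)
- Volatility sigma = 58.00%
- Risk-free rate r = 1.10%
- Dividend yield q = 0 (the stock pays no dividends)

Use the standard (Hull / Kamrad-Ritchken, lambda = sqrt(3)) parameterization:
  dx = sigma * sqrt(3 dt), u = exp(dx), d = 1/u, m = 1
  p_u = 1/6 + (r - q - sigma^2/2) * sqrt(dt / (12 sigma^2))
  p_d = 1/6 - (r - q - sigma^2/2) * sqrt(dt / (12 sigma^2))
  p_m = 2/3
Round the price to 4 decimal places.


dt = T/N = 0.250000; dx = sigma*sqrt(3*dt) = 0.502295
u = exp(dx) = 1.652509; d = 1/u = 0.605140
p_u = 0.127546, p_m = 0.666667, p_d = 0.205787
Discount per step: exp(-r*dt) = 0.997254
Stock lattice S(k, j) with j the centered position index:
  k=0: S(0,+0) = 21.3000
  k=1: S(1,-1) = 12.8895; S(1,+0) = 21.3000; S(1,+1) = 35.1984
  k=2: S(2,-2) = 7.8000; S(2,-1) = 12.8895; S(2,+0) = 21.3000; S(2,+1) = 35.1984; S(2,+2) = 58.1657
Terminal payoffs V(N, j) = max(K - S_T, 0):
  V(2,-2) = 12.570048; V(2,-1) = 7.480509; V(2,+0) = 0.000000; V(2,+1) = 0.000000; V(2,+2) = 0.000000
Backward induction: V(k, j) = exp(-r*dt) * [p_u * V(k+1, j+1) + p_m * V(k+1, j) + p_d * V(k+1, j-1)]
  V(1,-1) = exp(-r*dt) * [p_u*0.000000 + p_m*7.480509 + p_d*12.570048] = 7.552961
  V(1,+0) = exp(-r*dt) * [p_u*0.000000 + p_m*0.000000 + p_d*7.480509] = 1.535165
  V(1,+1) = exp(-r*dt) * [p_u*0.000000 + p_m*0.000000 + p_d*0.000000] = 0.000000
  V(0,+0) = exp(-r*dt) * [p_u*0.000000 + p_m*1.535165 + p_d*7.552961] = 2.570666

Answer: Price = V(0,0) = 2.5707


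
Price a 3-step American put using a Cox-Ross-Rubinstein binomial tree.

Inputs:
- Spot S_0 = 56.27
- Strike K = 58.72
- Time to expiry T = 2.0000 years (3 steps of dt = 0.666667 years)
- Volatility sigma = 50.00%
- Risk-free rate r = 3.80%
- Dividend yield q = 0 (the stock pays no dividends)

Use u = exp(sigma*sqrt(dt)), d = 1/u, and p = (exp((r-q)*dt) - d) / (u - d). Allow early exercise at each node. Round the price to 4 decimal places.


Answer: Price = V(0,0) = 15.9776

Derivation:
dt = T/N = 0.666667
u = exp(sigma*sqrt(dt)) = 1.504181; d = 1/u = 0.664814
p = (exp((r-q)*dt) - d) / (u - d) = 0.429899
Discount per step: exp(-r*dt) = 0.974985
Stock lattice S(k, i) with i counting down-moves:
  k=0: S(0,0) = 56.2700
  k=1: S(1,0) = 84.6402; S(1,1) = 37.4091
  k=2: S(2,0) = 127.3142; S(2,1) = 56.2700; S(2,2) = 24.8701
  k=3: S(3,0) = 191.5036; S(3,1) = 84.6402; S(3,2) = 37.4091; S(3,3) = 16.5340
Terminal payoffs V(N, i) = max(K - S_T, 0):
  V(3,0) = 0.000000; V(3,1) = 0.000000; V(3,2) = 21.310928; V(3,3) = 42.186036
Backward induction: V(k, i) = exp(-r*dt) * [p * V(k+1, i) + (1-p) * V(k+1, i+1)]; then take max(V_cont, immediate exercise) for American.
  V(2,0) = exp(-r*dt) * [p*0.000000 + (1-p)*0.000000] = 0.000000; exercise = 0.000000; V(2,0) = max -> 0.000000
  V(2,1) = exp(-r*dt) * [p*0.000000 + (1-p)*21.310928] = 11.845458; exercise = 2.450000; V(2,1) = max -> 11.845458
  V(2,2) = exp(-r*dt) * [p*21.310928 + (1-p)*42.186036] = 32.381044; exercise = 33.849933; V(2,2) = max -> 33.849933
  V(1,0) = exp(-r*dt) * [p*0.000000 + (1-p)*11.845458] = 6.584174; exercise = 0.000000; V(1,0) = max -> 6.584174
  V(1,1) = exp(-r*dt) * [p*11.845458 + (1-p)*33.849933] = 23.780101; exercise = 21.310928; V(1,1) = max -> 23.780101
  V(0,0) = exp(-r*dt) * [p*6.584174 + (1-p)*23.780101] = 15.977647; exercise = 2.450000; V(0,0) = max -> 15.977647


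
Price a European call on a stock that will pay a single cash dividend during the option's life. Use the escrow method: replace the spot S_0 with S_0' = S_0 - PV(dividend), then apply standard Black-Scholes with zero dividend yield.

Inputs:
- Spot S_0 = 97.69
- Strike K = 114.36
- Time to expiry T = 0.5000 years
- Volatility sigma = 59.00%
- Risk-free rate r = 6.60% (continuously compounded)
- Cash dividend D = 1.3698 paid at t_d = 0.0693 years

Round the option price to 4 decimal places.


Answer: Price = 10.8591

Derivation:
PV(D) = D * exp(-r * t_d) = 1.3698 * 0.99543664 = 1.36354911
S_0' = S_0 - PV(D) = 97.6900 - 1.36354911 = 96.32645089
d1 = (ln(S_0'/K) + (r + sigma^2/2)*T) / (sigma*sqrt(T)) = -0.12364401
d2 = d1 - sigma*sqrt(T) = -0.54083701
exp(-rT) = 0.96753856
N(d1) = 0.45079857; N(d2) = 0.29430997
C = S_0' * N(d1) - K * exp(-rT) * N(d2) = 96.32645089 * 0.45079857 - 114.3600 * 0.96753856 * 0.29430997 = 10.8591


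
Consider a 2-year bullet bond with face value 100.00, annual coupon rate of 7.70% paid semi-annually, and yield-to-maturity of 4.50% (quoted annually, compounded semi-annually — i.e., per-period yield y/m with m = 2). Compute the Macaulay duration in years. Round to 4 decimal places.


Answer: Macaulay duration = 1.8950 years

Derivation:
Coupon per period c = face * coupon_rate / m = 3.850000
Periods per year m = 2; per-period yield y/m = 0.022500
Number of cashflows N = 4
Cashflows (t years, CF_t, discount factor 1/(1+y/m)^(m*t), PV):
  t = 0.5000: CF_t = 3.850000, DF = 0.977995, PV = 3.765281
  t = 1.0000: CF_t = 3.850000, DF = 0.956474, PV = 3.682427
  t = 1.5000: CF_t = 3.850000, DF = 0.935427, PV = 3.601395
  t = 2.0000: CF_t = 103.850000, DF = 0.914843, PV = 95.006481
Price P = sum_t PV_t = 106.055584
Macaulay numerator sum_t t * PV_t:
  t * PV_t at t = 0.5000: 1.882641
  t * PV_t at t = 1.0000: 3.682427
  t * PV_t at t = 1.5000: 5.402093
  t * PV_t at t = 2.0000: 190.012963
Macaulay duration D = (sum_t t * PV_t) / P = 200.980123 / 106.055584 = 1.895045


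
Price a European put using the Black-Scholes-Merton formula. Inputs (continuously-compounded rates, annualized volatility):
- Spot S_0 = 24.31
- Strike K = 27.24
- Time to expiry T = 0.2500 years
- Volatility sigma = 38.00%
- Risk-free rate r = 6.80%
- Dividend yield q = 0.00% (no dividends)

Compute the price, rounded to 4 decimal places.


d1 = (ln(S/K) + (r - q + 0.5*sigma^2) * T) / (sigma * sqrt(T)) = -0.41446681
d2 = d1 - sigma * sqrt(T) = -0.60446681
exp(-rT) = 0.98314368; exp(-qT) = 1.00000000
P = K * exp(-rT) * N(-d2) - S_0 * exp(-qT) * N(-d1)
N(-d1) = 0.66073386; N(-d2) = 0.72723333
P = 27.2400 * 0.98314368 * 0.72723333 - 24.3100 * 1.00000000 * 0.66073386 = 3.4135

Answer: Price = 3.4135


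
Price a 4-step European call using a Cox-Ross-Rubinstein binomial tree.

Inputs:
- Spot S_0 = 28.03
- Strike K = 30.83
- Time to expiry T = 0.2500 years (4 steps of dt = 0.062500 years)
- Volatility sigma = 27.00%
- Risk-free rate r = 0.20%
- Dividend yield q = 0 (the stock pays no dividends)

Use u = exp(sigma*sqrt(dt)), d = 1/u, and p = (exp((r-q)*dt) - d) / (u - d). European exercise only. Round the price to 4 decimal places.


Answer: Price = V(0,0) = 0.6159

Derivation:
dt = T/N = 0.062500
u = exp(sigma*sqrt(dt)) = 1.069830; d = 1/u = 0.934728
p = (exp((r-q)*dt) - d) / (u - d) = 0.484057
Discount per step: exp(-r*dt) = 0.999875
Stock lattice S(k, i) with i counting down-moves:
  k=0: S(0,0) = 28.0300
  k=1: S(1,0) = 29.9873; S(1,1) = 26.2004
  k=2: S(2,0) = 32.0814; S(2,1) = 28.0300; S(2,2) = 24.4903
  k=3: S(3,0) = 34.3216; S(3,1) = 29.9873; S(3,2) = 26.2004; S(3,3) = 22.8917
  k=4: S(4,0) = 36.7183; S(4,1) = 32.0814; S(4,2) = 28.0300; S(4,3) = 24.4903; S(4,4) = 21.3975
Terminal payoffs V(N, i) = max(S_T - K, 0):
  V(4,0) = 5.888304; V(4,1) = 1.251366; V(4,2) = 0.000000; V(4,3) = 0.000000; V(4,4) = 0.000000
Backward induction: V(k, i) = exp(-r*dt) * [p * V(k+1, i) + (1-p) * V(k+1, i+1)].
  V(3,0) = exp(-r*dt) * [p*5.888304 + (1-p)*1.251366] = 3.495470
  V(3,1) = exp(-r*dt) * [p*1.251366 + (1-p)*0.000000] = 0.605656
  V(3,2) = exp(-r*dt) * [p*0.000000 + (1-p)*0.000000] = 0.000000
  V(3,3) = exp(-r*dt) * [p*0.000000 + (1-p)*0.000000] = 0.000000
  V(2,0) = exp(-r*dt) * [p*3.495470 + (1-p)*0.605656] = 2.004239
  V(2,1) = exp(-r*dt) * [p*0.605656 + (1-p)*0.000000] = 0.293135
  V(2,2) = exp(-r*dt) * [p*0.000000 + (1-p)*0.000000] = 0.000000
  V(1,0) = exp(-r*dt) * [p*2.004239 + (1-p)*0.293135] = 1.121267
  V(1,1) = exp(-r*dt) * [p*0.293135 + (1-p)*0.000000] = 0.141876
  V(0,0) = exp(-r*dt) * [p*1.121267 + (1-p)*0.141876] = 0.615880


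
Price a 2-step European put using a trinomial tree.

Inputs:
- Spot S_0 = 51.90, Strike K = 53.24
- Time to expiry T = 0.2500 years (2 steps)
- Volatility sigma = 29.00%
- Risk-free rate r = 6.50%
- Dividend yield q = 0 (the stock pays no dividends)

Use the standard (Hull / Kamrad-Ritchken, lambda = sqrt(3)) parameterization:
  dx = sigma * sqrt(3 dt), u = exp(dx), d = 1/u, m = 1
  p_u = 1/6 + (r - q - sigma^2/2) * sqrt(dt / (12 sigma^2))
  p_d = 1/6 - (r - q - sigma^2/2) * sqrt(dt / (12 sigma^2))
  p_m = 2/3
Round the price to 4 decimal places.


Answer: Price = V(0,0) = 3.1118

Derivation:
dt = T/N = 0.125000; dx = sigma*sqrt(3*dt) = 0.177588
u = exp(dx) = 1.194333; d = 1/u = 0.837287
p_u = 0.174744, p_m = 0.666667, p_d = 0.158590
Discount per step: exp(-r*dt) = 0.991908
Stock lattice S(k, j) with j the centered position index:
  k=0: S(0,+0) = 51.9000
  k=1: S(1,-1) = 43.4552; S(1,+0) = 51.9000; S(1,+1) = 61.9859
  k=2: S(2,-2) = 36.3845; S(2,-1) = 43.4552; S(2,+0) = 51.9000; S(2,+1) = 61.9859; S(2,+2) = 74.0318
Terminal payoffs V(N, j) = max(K - S_T, 0):
  V(2,-2) = 16.855503; V(2,-1) = 9.784789; V(2,+0) = 1.340000; V(2,+1) = 0.000000; V(2,+2) = 0.000000
Backward induction: V(k, j) = exp(-r*dt) * [p_u * V(k+1, j+1) + p_m * V(k+1, j) + p_d * V(k+1, j-1)]
  V(1,-1) = exp(-r*dt) * [p_u*1.340000 + p_m*9.784789 + p_d*16.855503] = 9.354146
  V(1,+0) = exp(-r*dt) * [p_u*0.000000 + p_m*1.340000 + p_d*9.784789] = 2.425314
  V(1,+1) = exp(-r*dt) * [p_u*0.000000 + p_m*0.000000 + p_d*1.340000] = 0.210791
  V(0,+0) = exp(-r*dt) * [p_u*0.210791 + p_m*2.425314 + p_d*9.354146] = 3.111795


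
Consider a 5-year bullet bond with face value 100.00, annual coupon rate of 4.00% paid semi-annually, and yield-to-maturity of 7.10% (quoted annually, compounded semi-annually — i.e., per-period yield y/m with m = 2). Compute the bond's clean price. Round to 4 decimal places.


Coupon per period c = face * coupon_rate / m = 2.000000
Periods per year m = 2; per-period yield y/m = 0.035500
Number of cashflows N = 10
Cashflows (t years, CF_t, discount factor 1/(1+y/m)^(m*t), PV):
  t = 0.5000: CF_t = 2.000000, DF = 0.965717, PV = 1.931434
  t = 1.0000: CF_t = 2.000000, DF = 0.932609, PV = 1.865219
  t = 1.5000: CF_t = 2.000000, DF = 0.900637, PV = 1.801274
  t = 2.0000: CF_t = 2.000000, DF = 0.869760, PV = 1.739521
  t = 2.5000: CF_t = 2.000000, DF = 0.839942, PV = 1.679885
  t = 3.0000: CF_t = 2.000000, DF = 0.811147, PV = 1.622293
  t = 3.5000: CF_t = 2.000000, DF = 0.783338, PV = 1.566676
  t = 4.0000: CF_t = 2.000000, DF = 0.756483, PV = 1.512966
  t = 4.5000: CF_t = 2.000000, DF = 0.730549, PV = 1.461097
  t = 5.0000: CF_t = 102.000000, DF = 0.705503, PV = 71.961323
Price P = sum_t PV_t = 87.141688

Answer: Price = 87.1417


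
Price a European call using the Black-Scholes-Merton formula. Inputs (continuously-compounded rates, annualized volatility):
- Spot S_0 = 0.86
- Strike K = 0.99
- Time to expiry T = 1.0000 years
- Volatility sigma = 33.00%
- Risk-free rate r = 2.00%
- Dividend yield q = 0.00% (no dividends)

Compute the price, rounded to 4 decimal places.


d1 = (ln(S/K) + (r - q + 0.5*sigma^2) * T) / (sigma * sqrt(T)) = -0.20097744
d2 = d1 - sigma * sqrt(T) = -0.53097744
exp(-rT) = 0.98019867; exp(-qT) = 1.00000000
C = S_0 * exp(-qT) * N(d1) - K * exp(-rT) * N(d2)
N(d1) = 0.42035811; N(d2) = 0.29771721
C = 0.8600 * 1.00000000 * 0.42035811 - 0.9900 * 0.98019867 * 0.29771721 = 0.0726

Answer: Price = 0.0726


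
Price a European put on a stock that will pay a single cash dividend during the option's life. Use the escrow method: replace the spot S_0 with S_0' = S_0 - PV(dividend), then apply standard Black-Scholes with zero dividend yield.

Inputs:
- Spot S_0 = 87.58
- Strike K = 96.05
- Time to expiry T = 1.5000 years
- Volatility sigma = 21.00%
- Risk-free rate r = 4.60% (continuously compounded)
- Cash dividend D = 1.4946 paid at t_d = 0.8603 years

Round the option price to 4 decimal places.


Answer: Price = 10.8523

Derivation:
PV(D) = D * exp(-r * t_d) = 1.4946 * 0.96119901 = 1.43660805
S_0' = S_0 - PV(D) = 87.5800 - 1.43660805 = 86.14339195
d1 = (ln(S_0'/K) + (r + sigma^2/2)*T) / (sigma*sqrt(T)) = -0.02636364
d2 = d1 - sigma*sqrt(T) = -0.28356006
exp(-rT) = 0.93332668
N(-d1) = 0.51051635; N(-d2) = 0.61162623
P = K * exp(-rT) * N(-d2) - S_0' * N(-d1) = 96.0500 * 0.93332668 * 0.61162623 - 86.14339195 * 0.51051635 = 10.8523


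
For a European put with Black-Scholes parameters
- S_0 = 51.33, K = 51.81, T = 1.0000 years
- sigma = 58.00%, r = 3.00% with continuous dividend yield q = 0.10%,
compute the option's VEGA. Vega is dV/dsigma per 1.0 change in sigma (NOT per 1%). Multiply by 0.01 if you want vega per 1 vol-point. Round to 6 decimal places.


d1 = 0.3239520616; d2 = -0.2560479384
phi(d1) = 0.3785485282; exp(-qT) = 0.9990004998; exp(-rT) = 0.9704455335
Vega = S * exp(-qT) * phi(d1) * sqrt(T) = 51.3300 * 0.9990004998 * 0.3785485282 * 1.0000000000 = 19.411475

Answer: Vega = 19.411475


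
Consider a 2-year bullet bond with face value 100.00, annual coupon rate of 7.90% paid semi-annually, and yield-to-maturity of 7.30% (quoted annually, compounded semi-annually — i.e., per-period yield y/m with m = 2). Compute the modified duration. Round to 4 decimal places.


Coupon per period c = face * coupon_rate / m = 3.950000
Periods per year m = 2; per-period yield y/m = 0.036500
Number of cashflows N = 4
Cashflows (t years, CF_t, discount factor 1/(1+y/m)^(m*t), PV):
  t = 0.5000: CF_t = 3.950000, DF = 0.964785, PV = 3.810902
  t = 1.0000: CF_t = 3.950000, DF = 0.930811, PV = 3.676702
  t = 1.5000: CF_t = 3.950000, DF = 0.898033, PV = 3.547229
  t = 2.0000: CF_t = 103.950000, DF = 0.866409, PV = 90.063178
Price P = sum_t PV_t = 101.098011
First compute Macaulay numerator sum_t t * PV_t:
  t * PV_t at t = 0.5000: 1.905451
  t * PV_t at t = 1.0000: 3.676702
  t * PV_t at t = 1.5000: 5.320843
  t * PV_t at t = 2.0000: 180.126356
Macaulay duration D = 191.029353 / 101.098011 = 1.889546
Modified duration = D / (1 + y/m) = 1.889546 / (1 + 0.036500) = 1.823006

Answer: Modified duration = 1.8230


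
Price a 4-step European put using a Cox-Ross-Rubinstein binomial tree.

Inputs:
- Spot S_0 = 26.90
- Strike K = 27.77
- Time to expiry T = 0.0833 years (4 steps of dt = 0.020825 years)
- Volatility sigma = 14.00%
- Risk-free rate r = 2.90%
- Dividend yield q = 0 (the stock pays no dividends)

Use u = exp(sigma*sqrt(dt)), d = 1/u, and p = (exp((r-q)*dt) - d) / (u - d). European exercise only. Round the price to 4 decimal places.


Answer: Price = V(0,0) = 0.9590

Derivation:
dt = T/N = 0.020825
u = exp(sigma*sqrt(dt)) = 1.020409; d = 1/u = 0.979999
p = (exp((r-q)*dt) - d) / (u - d) = 0.509899
Discount per step: exp(-r*dt) = 0.999396
Stock lattice S(k, i) with i counting down-moves:
  k=0: S(0,0) = 26.9000
  k=1: S(1,0) = 27.4490; S(1,1) = 26.3620
  k=2: S(2,0) = 28.0092; S(2,1) = 26.9000; S(2,2) = 25.8347
  k=3: S(3,0) = 28.5808; S(3,1) = 27.4490; S(3,2) = 26.3620; S(3,3) = 25.3180
  k=4: S(4,0) = 29.1641; S(4,1) = 28.0092; S(4,2) = 26.9000; S(4,3) = 25.8347; S(4,4) = 24.8117
Terminal payoffs V(N, i) = max(K - S_T, 0):
  V(4,0) = 0.000000; V(4,1) = 0.000000; V(4,2) = 0.870000; V(4,3) = 1.935266; V(4,4) = 2.958347
Backward induction: V(k, i) = exp(-r*dt) * [p * V(k+1, i) + (1-p) * V(k+1, i+1)].
  V(3,0) = exp(-r*dt) * [p*0.000000 + (1-p)*0.000000] = 0.000000
  V(3,1) = exp(-r*dt) * [p*0.000000 + (1-p)*0.870000] = 0.426130
  V(3,2) = exp(-r*dt) * [p*0.870000 + (1-p)*1.935266] = 1.391248
  V(3,3) = exp(-r*dt) * [p*1.935266 + (1-p)*2.958347] = 2.435208
  V(2,0) = exp(-r*dt) * [p*0.000000 + (1-p)*0.426130] = 0.208721
  V(2,1) = exp(-r*dt) * [p*0.426130 + (1-p)*1.391248] = 0.898592
  V(2,2) = exp(-r*dt) * [p*1.391248 + (1-p)*2.435208] = 1.901745
  V(1,0) = exp(-r*dt) * [p*0.208721 + (1-p)*0.898592] = 0.546497
  V(1,1) = exp(-r*dt) * [p*0.898592 + (1-p)*1.901745] = 1.389399
  V(0,0) = exp(-r*dt) * [p*0.546497 + (1-p)*1.389399] = 0.959025


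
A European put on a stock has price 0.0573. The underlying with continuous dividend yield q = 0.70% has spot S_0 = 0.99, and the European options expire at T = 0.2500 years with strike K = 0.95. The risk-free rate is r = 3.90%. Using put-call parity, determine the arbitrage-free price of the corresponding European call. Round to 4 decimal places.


Answer: Call price = 0.1048

Derivation:
Put-call parity: C - P = S_0 * exp(-qT) - K * exp(-rT).
S_0 * exp(-qT) = 0.9900 * 0.99825153 = 0.98826902
K * exp(-rT) = 0.9500 * 0.99029738 = 0.94078251
C = P + S*exp(-qT) - K*exp(-rT)
C = 0.0573 + 0.98826902 - 0.94078251 = 0.1048
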